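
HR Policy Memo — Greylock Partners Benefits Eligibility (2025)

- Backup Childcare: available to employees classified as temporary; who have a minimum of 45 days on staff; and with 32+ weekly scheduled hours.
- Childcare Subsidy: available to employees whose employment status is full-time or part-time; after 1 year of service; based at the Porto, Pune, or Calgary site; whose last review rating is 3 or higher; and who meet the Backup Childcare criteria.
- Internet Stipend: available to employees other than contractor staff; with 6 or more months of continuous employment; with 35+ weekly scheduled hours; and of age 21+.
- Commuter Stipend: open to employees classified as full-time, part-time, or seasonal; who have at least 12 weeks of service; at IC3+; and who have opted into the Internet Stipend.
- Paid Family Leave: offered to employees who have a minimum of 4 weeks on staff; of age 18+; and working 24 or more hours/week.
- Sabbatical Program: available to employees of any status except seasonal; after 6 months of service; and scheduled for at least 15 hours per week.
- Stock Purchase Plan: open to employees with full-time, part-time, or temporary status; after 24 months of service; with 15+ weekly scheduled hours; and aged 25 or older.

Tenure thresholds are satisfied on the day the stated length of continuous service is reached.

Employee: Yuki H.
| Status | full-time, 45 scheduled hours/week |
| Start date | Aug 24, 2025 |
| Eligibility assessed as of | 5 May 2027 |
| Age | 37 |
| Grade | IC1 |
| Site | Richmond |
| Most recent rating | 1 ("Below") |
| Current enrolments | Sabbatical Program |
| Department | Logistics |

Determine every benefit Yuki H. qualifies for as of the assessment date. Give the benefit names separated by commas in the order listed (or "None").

Internet Stipend, Paid Family Leave, Sabbatical Program

Service from Aug 24, 2025 to 5 May 2027: 619 days.
Backup Childcare — status full-time ✗ (requires temporary) → not eligible.
Childcare Subsidy — status full-time ✓; service 619 days ≥ 1 year (≈365 days) ✓; site Richmond ✗ (not Porto, Pune, or Calgary) → not eligible.
Internet Stipend — status full-time ✓ (not excluded); service 619 days ≥ 6 months (≈180 days) ✓; 45 hrs/wk ≥ 35 ✓; age 37 ≥ 21 ✓ → eligible.
Commuter Stipend — status full-time ✓; service 619 days ≥ 12 weeks (≈84 days) ✓; grade IC1 < IC3 ✗ → not eligible.
Paid Family Leave — service 619 days ≥ 4 weeks (≈28 days) ✓; age 37 ≥ 18 ✓; 45 hrs/wk ≥ 24 ✓ → eligible.
Sabbatical Program — status full-time ✓ (not excluded); service 619 days ≥ 6 months (≈180 days) ✓; 45 hrs/wk ≥ 15 ✓ → eligible.
Stock Purchase Plan — status full-time ✓; service 619 days < 24 months (≈720 days) ✗ → not eligible.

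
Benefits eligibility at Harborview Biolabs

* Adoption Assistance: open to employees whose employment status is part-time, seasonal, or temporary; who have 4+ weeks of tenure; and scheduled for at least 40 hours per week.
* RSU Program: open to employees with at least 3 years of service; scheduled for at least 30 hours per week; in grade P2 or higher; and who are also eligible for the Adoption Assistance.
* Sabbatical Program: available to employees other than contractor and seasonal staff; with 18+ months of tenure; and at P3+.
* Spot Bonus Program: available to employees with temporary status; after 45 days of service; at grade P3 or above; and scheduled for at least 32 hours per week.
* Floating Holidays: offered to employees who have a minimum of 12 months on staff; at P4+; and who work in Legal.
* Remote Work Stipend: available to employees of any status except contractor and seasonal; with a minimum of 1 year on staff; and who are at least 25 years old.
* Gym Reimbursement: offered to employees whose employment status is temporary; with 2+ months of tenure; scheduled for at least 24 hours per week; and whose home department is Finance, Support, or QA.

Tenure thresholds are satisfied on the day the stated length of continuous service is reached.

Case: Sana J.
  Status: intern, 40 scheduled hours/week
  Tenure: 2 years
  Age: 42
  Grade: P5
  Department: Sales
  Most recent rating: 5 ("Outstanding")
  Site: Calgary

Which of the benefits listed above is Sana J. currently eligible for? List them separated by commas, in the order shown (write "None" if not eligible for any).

Adoption Assistance — status intern ✗ (requires part-time, seasonal, or temporary) → not eligible.
RSU Program — service 2 years < 3 years ✗ → not eligible.
Sabbatical Program — status intern ✓ (not excluded); service 2 years ≥ 18 months (≈540 days) ✓; grade P5 ≥ P3 ✓ → eligible.
Spot Bonus Program — status intern ✗ (requires temporary) → not eligible.
Floating Holidays — service 2 years ≥ 12 months (≈360 days) ✓; grade P5 ≥ P4 ✓; dept Sales ✗ → not eligible.
Remote Work Stipend — status intern ✓ (not excluded); service 2 years ≥ 1 year ✓; age 42 ≥ 25 ✓ → eligible.
Gym Reimbursement — status intern ✗ (requires temporary) → not eligible.

Sabbatical Program, Remote Work Stipend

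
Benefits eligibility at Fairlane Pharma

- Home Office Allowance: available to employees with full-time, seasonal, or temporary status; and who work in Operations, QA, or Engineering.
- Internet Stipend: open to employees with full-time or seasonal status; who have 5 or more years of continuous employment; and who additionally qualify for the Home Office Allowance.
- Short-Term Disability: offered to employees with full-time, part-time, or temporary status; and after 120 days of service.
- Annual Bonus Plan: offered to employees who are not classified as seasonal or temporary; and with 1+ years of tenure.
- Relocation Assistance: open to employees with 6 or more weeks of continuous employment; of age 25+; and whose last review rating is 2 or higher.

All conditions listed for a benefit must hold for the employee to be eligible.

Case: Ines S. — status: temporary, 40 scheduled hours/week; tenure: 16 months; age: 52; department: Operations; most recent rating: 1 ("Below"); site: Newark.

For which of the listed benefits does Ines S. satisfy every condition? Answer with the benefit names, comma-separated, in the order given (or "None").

Home Office Allowance — status temporary ✓; dept Operations ✓ → eligible.
Internet Stipend — status temporary ✗ (requires full-time or seasonal) → not eligible.
Short-Term Disability — status temporary ✓; service 16 months ≥ 120 days ✓ → eligible.
Annual Bonus Plan — status temporary ✗ (excluded) → not eligible.
Relocation Assistance — service 16 months ≥ 6 weeks (≈42 days) ✓; age 52 ≥ 25 ✓; rating 1 < 2 ✗ → not eligible.

Home Office Allowance, Short-Term Disability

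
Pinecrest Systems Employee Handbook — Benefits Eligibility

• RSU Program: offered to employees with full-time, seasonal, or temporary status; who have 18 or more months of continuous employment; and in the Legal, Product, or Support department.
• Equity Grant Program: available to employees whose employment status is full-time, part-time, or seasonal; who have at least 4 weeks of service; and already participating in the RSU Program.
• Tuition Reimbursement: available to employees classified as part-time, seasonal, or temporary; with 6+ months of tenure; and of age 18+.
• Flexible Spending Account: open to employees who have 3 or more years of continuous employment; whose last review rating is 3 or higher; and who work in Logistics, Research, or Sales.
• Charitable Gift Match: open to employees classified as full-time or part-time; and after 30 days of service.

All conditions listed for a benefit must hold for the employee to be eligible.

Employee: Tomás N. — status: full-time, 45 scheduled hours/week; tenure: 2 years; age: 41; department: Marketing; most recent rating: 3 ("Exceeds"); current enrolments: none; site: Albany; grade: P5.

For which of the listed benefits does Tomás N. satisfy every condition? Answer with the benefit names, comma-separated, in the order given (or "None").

RSU Program — status full-time ✓; service 2 years ≥ 18 months (≈540 days) ✓; dept Marketing ✗ → not eligible.
Equity Grant Program — status full-time ✓; service 2 years ≥ 4 weeks (≈28 days) ✓; not enrolled in RSU Program ✗ → not eligible.
Tuition Reimbursement — status full-time ✗ (requires part-time, seasonal, or temporary) → not eligible.
Flexible Spending Account — service 2 years < 3 years ✗ → not eligible.
Charitable Gift Match — status full-time ✓; service 2 years ≥ 30 days ✓ → eligible.

Charitable Gift Match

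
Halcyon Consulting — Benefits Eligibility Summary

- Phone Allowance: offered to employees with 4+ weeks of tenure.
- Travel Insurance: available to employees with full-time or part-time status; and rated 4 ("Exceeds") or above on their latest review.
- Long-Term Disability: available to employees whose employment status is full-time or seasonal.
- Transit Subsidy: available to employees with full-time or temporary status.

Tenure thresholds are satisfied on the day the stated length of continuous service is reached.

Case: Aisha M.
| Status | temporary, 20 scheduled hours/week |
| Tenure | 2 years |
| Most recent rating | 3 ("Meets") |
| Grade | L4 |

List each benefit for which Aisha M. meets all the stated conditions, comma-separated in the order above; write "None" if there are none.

Phone Allowance — service 2 years ≥ 4 weeks (≈28 days) ✓ → eligible.
Travel Insurance — status temporary ✗ (requires full-time or part-time) → not eligible.
Long-Term Disability — status temporary ✗ (requires full-time or seasonal) → not eligible.
Transit Subsidy — status temporary ✓ → eligible.

Phone Allowance, Transit Subsidy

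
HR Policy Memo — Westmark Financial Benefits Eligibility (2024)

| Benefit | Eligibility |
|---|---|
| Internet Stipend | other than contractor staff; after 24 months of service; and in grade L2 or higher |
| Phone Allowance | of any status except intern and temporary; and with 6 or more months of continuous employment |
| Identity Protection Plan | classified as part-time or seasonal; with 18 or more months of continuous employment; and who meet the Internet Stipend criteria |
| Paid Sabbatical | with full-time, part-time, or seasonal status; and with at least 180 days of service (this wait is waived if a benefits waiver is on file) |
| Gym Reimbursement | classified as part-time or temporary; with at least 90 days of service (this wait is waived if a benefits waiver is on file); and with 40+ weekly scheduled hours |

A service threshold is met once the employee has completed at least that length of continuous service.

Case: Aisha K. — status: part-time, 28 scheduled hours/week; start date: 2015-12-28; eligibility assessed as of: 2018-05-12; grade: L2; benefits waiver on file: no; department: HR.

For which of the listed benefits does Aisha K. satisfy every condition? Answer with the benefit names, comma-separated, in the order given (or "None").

Service from 2015-12-28 to 2018-05-12: 866 days.
Internet Stipend — status part-time ✓ (not excluded); service 866 days ≥ 24 months (≈720 days) ✓; grade L2 ≥ L2 ✓ → eligible.
Phone Allowance — status part-time ✓ (not excluded); service 866 days ≥ 6 months (≈180 days) ✓ → eligible.
Identity Protection Plan — status part-time ✓; service 866 days ≥ 18 months (≈540 days) ✓; eligible for Internet Stipend ✓ → eligible.
Paid Sabbatical — status part-time ✓; no waiver, service 866 days ≥ 180 days ✓ → eligible.
Gym Reimbursement — status part-time ✓; no waiver, service 866 days ≥ 90 days ✓; 28 hrs/wk < 40 ✗ → not eligible.

Internet Stipend, Phone Allowance, Identity Protection Plan, Paid Sabbatical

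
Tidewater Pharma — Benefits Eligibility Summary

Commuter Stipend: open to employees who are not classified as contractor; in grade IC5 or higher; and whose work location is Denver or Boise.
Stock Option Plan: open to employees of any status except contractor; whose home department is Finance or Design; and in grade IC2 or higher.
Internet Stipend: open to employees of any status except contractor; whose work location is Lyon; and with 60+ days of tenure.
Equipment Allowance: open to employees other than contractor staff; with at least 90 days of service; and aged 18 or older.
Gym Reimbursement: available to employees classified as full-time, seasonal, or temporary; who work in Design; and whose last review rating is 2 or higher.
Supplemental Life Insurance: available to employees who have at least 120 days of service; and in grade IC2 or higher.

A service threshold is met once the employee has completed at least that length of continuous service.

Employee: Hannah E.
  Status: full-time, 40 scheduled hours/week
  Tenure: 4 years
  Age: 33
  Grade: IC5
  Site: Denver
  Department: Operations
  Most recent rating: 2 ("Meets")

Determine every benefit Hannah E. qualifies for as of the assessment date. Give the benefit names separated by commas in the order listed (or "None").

Commuter Stipend — status full-time ✓ (not excluded); grade IC5 ≥ IC5 ✓; site Denver ✓ → eligible.
Stock Option Plan — status full-time ✓ (not excluded); dept Operations ✗ → not eligible.
Internet Stipend — status full-time ✓ (not excluded); site Denver ✗ (not Lyon) → not eligible.
Equipment Allowance — status full-time ✓ (not excluded); service 4 years ≥ 90 days ✓; age 33 ≥ 18 ✓ → eligible.
Gym Reimbursement — status full-time ✓; dept Operations ✗ → not eligible.
Supplemental Life Insurance — service 4 years ≥ 120 days ✓; grade IC5 ≥ IC2 ✓ → eligible.

Commuter Stipend, Equipment Allowance, Supplemental Life Insurance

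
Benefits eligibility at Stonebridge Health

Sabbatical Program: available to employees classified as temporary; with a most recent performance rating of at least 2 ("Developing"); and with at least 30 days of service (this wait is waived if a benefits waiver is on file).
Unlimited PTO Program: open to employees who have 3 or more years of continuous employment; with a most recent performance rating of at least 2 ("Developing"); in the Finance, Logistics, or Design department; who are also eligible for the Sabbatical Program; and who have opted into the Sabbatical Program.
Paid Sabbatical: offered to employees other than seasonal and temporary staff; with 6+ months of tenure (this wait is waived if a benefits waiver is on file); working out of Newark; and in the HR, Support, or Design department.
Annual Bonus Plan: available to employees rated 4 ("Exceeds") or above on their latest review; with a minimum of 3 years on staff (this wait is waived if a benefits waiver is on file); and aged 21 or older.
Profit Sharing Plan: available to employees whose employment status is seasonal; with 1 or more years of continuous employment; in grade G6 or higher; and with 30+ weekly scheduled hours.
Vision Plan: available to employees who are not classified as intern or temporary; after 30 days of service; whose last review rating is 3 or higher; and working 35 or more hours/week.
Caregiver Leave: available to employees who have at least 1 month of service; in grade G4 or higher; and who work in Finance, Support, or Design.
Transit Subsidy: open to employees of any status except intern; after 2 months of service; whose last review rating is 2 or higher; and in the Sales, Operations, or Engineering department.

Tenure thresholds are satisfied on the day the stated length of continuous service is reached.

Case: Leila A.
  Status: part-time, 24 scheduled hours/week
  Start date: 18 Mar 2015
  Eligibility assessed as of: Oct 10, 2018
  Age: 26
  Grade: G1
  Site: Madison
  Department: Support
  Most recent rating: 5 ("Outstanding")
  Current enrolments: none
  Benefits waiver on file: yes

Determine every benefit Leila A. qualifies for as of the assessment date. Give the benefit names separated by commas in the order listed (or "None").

Annual Bonus Plan

Service from 18 Mar 2015 to Oct 10, 2018: 1302 days.
Sabbatical Program — status part-time ✗ (requires temporary) → not eligible.
Unlimited PTO Program — service 1302 days ≥ 3 years (≈1095 days) ✓; rating 5 ≥ 2 ✓; dept Support ✗ → not eligible.
Paid Sabbatical — status part-time ✓ (not excluded); benefits waiver on file ✓; site Madison ✗ (not Newark) → not eligible.
Annual Bonus Plan — rating 5 ≥ 4 ✓; benefits waiver on file ✓; age 26 ≥ 21 ✓ → eligible.
Profit Sharing Plan — status part-time ✗ (requires seasonal) → not eligible.
Vision Plan — status part-time ✓ (not excluded); service 1302 days ≥ 30 days ✓; rating 5 ≥ 3 ✓; 24 hrs/wk < 35 ✗ → not eligible.
Caregiver Leave — service 1302 days ≥ 1 month (≈30 days) ✓; grade G1 < G4 ✗ → not eligible.
Transit Subsidy — status part-time ✓ (not excluded); service 1302 days ≥ 2 months (≈60 days) ✓; rating 5 ≥ 2 ✓; dept Support ✗ → not eligible.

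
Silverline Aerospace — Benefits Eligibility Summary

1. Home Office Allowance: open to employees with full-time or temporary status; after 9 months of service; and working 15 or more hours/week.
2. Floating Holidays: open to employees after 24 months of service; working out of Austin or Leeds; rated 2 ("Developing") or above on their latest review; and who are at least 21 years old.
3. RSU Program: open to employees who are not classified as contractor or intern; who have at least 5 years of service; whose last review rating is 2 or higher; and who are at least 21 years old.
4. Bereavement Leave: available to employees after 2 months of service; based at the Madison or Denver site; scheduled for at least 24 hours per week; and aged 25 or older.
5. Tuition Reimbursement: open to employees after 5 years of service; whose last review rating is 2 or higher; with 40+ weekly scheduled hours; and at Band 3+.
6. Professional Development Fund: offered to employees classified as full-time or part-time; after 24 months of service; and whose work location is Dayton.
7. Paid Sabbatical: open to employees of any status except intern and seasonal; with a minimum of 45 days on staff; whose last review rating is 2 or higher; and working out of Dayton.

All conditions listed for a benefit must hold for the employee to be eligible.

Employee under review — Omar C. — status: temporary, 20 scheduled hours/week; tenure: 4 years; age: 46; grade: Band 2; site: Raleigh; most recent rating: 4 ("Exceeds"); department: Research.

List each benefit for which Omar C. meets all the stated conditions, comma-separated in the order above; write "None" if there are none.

Home Office Allowance

Home Office Allowance — status temporary ✓; service 4 years ≥ 9 months (≈270 days) ✓; 20 hrs/wk ≥ 15 ✓ → eligible.
Floating Holidays — service 4 years ≥ 24 months (≈720 days) ✓; site Raleigh ✗ (not Austin or Leeds) → not eligible.
RSU Program — status temporary ✓ (not excluded); service 4 years < 5 years ✗ → not eligible.
Bereavement Leave — service 4 years ≥ 2 months (≈60 days) ✓; site Raleigh ✗ (not Madison or Denver) → not eligible.
Tuition Reimbursement — service 4 years < 5 years ✗ → not eligible.
Professional Development Fund — status temporary ✗ (requires full-time or part-time) → not eligible.
Paid Sabbatical — status temporary ✓ (not excluded); service 4 years ≥ 45 days ✓; rating 4 ≥ 2 ✓; site Raleigh ✗ (not Dayton) → not eligible.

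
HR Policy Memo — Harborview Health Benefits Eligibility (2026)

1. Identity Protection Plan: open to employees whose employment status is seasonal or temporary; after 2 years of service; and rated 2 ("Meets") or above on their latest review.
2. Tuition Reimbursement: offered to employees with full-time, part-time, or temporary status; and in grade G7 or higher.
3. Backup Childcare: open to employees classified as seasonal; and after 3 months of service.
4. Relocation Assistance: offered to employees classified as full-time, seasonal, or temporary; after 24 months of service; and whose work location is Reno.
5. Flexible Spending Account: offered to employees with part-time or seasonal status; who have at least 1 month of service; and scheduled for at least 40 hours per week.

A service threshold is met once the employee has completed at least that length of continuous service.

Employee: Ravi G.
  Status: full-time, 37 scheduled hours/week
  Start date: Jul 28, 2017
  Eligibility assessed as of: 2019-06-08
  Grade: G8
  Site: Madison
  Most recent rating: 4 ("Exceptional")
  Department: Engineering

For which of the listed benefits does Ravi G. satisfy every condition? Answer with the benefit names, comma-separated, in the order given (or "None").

Tuition Reimbursement

Service from Jul 28, 2017 to 2019-06-08: 680 days.
Identity Protection Plan — status full-time ✗ (requires seasonal or temporary) → not eligible.
Tuition Reimbursement — status full-time ✓; grade G8 ≥ G7 ✓ → eligible.
Backup Childcare — status full-time ✗ (requires seasonal) → not eligible.
Relocation Assistance — status full-time ✓; service 680 days < 24 months (≈720 days) ✗ → not eligible.
Flexible Spending Account — status full-time ✗ (requires part-time or seasonal) → not eligible.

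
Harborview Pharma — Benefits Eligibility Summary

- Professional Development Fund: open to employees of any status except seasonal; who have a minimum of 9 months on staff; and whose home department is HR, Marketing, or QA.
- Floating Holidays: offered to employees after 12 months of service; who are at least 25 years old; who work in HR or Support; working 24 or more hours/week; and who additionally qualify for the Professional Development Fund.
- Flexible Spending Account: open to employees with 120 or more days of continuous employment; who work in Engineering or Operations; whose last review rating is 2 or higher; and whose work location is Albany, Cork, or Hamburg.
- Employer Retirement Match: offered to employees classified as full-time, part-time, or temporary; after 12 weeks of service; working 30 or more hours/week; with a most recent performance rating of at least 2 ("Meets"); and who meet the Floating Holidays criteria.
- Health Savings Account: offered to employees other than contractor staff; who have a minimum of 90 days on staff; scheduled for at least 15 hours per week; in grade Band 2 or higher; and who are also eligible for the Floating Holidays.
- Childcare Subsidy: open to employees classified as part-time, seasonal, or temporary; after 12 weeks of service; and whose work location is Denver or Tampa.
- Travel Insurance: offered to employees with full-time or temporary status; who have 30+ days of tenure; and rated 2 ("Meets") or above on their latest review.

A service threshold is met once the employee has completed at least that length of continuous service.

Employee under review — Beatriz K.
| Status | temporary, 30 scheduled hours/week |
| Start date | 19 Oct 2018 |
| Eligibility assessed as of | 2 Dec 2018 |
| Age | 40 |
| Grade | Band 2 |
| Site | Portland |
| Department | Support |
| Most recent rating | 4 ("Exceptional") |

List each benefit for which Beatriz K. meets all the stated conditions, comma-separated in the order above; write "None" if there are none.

Service from 19 Oct 2018 to 2 Dec 2018: 44 days.
Professional Development Fund — status temporary ✓ (not excluded); service 44 days < 9 months (≈270 days) ✗ → not eligible.
Floating Holidays — service 44 days < 12 months (≈360 days) ✗ → not eligible.
Flexible Spending Account — service 44 days < 120 days ✗ → not eligible.
Employer Retirement Match — status temporary ✓; service 44 days < 12 weeks (≈84 days) ✗ → not eligible.
Health Savings Account — status temporary ✓ (not excluded); service 44 days < 90 days ✗ → not eligible.
Childcare Subsidy — status temporary ✓; service 44 days < 12 weeks (≈84 days) ✗ → not eligible.
Travel Insurance — status temporary ✓; service 44 days ≥ 30 days ✓; rating 4 ≥ 2 ✓ → eligible.

Travel Insurance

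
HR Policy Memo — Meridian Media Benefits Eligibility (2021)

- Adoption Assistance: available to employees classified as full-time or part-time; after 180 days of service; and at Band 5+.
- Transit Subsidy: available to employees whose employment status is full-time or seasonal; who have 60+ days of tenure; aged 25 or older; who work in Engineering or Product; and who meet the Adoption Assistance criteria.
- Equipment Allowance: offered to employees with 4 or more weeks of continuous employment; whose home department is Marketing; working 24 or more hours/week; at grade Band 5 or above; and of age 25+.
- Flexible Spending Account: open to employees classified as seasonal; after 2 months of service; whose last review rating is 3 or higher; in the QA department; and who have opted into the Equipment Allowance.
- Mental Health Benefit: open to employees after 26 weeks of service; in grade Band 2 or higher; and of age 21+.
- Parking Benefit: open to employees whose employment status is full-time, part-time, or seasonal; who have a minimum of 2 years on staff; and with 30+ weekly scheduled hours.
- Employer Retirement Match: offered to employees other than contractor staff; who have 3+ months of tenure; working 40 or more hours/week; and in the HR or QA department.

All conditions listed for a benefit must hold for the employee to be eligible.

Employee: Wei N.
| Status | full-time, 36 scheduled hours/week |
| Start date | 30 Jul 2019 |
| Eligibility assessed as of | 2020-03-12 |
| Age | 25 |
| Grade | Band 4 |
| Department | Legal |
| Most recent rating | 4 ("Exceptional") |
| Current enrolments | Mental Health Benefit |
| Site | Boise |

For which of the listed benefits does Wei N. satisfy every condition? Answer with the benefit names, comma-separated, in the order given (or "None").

Service from 30 Jul 2019 to 2020-03-12: 226 days.
Adoption Assistance — status full-time ✓; service 226 days ≥ 180 days ✓; grade Band 4 < Band 5 ✗ → not eligible.
Transit Subsidy — status full-time ✓; service 226 days ≥ 60 days ✓; age 25 ≥ 25 ✓; dept Legal ✗ → not eligible.
Equipment Allowance — service 226 days ≥ 4 weeks (≈28 days) ✓; dept Legal ✗ → not eligible.
Flexible Spending Account — status full-time ✗ (requires seasonal) → not eligible.
Mental Health Benefit — service 226 days ≥ 26 weeks (≈182 days) ✓; grade Band 4 ≥ Band 2 ✓; age 25 ≥ 21 ✓ → eligible.
Parking Benefit — status full-time ✓; service 226 days < 2 years (≈730 days) ✗ → not eligible.
Employer Retirement Match — status full-time ✓ (not excluded); service 226 days ≥ 3 months (≈90 days) ✓; 36 hrs/wk < 40 ✗ → not eligible.

Mental Health Benefit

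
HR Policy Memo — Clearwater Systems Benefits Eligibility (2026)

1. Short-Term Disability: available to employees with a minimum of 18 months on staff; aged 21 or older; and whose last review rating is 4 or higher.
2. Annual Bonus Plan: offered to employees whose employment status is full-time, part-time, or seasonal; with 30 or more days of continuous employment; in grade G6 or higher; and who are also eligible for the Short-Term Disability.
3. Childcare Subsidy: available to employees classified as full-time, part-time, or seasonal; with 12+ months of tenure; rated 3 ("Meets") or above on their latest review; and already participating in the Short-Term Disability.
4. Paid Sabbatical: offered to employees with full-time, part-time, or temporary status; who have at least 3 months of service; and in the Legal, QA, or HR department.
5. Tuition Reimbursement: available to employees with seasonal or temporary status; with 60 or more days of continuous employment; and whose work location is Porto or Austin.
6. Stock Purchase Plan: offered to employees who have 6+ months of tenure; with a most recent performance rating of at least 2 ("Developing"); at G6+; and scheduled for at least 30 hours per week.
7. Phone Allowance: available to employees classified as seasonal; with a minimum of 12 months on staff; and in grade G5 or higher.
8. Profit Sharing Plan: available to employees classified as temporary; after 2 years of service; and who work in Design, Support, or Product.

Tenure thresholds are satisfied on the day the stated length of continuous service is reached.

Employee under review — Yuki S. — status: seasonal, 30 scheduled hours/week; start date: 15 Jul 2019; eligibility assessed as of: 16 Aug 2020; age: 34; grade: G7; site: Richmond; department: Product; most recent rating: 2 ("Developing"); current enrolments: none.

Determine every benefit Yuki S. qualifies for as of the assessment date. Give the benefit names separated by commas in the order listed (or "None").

Stock Purchase Plan, Phone Allowance

Service from 15 Jul 2019 to 16 Aug 2020: 398 days.
Short-Term Disability — service 398 days < 18 months (≈540 days) ✗ → not eligible.
Annual Bonus Plan — status seasonal ✓; service 398 days ≥ 30 days ✓; grade G7 ≥ G6 ✓; not eligible for Short-Term Disability ✗ → not eligible.
Childcare Subsidy — status seasonal ✓; service 398 days ≥ 12 months (≈360 days) ✓; rating 2 < 3 ✗ → not eligible.
Paid Sabbatical — status seasonal ✗ (requires full-time, part-time, or temporary) → not eligible.
Tuition Reimbursement — status seasonal ✓; service 398 days ≥ 60 days ✓; site Richmond ✗ (not Porto or Austin) → not eligible.
Stock Purchase Plan — service 398 days ≥ 6 months (≈180 days) ✓; rating 2 ≥ 2 ✓; grade G7 ≥ G6 ✓; 30 hrs/wk ≥ 30 ✓ → eligible.
Phone Allowance — status seasonal ✓; service 398 days ≥ 12 months (≈360 days) ✓; grade G7 ≥ G5 ✓ → eligible.
Profit Sharing Plan — status seasonal ✗ (requires temporary) → not eligible.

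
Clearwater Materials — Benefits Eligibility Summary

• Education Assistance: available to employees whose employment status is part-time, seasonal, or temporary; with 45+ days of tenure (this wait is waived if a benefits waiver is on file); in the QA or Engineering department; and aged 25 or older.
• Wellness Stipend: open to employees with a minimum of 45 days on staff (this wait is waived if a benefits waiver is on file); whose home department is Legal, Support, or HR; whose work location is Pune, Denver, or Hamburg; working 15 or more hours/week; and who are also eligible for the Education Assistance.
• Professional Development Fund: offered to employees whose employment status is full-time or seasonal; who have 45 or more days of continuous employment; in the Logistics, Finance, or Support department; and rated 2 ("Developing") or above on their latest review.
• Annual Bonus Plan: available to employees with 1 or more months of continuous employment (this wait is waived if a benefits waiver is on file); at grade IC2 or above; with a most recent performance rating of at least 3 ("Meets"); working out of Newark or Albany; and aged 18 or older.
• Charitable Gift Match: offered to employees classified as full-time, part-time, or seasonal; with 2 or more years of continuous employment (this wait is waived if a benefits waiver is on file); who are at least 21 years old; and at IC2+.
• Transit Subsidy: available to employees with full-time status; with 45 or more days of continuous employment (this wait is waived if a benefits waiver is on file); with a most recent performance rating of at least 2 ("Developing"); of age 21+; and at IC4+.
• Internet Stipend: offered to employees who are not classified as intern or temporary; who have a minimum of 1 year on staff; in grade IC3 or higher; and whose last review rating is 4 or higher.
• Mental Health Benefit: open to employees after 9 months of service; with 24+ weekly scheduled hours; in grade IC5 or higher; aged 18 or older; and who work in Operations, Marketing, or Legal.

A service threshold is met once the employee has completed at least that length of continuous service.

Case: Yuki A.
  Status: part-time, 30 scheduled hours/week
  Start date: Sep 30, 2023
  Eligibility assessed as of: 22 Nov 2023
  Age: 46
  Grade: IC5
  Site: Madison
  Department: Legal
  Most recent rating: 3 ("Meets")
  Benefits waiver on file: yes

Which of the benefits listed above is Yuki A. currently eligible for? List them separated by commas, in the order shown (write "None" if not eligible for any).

Charitable Gift Match

Service from Sep 30, 2023 to 22 Nov 2023: 53 days.
Education Assistance — status part-time ✓; benefits waiver on file ✓; dept Legal ✗ → not eligible.
Wellness Stipend — benefits waiver on file ✓; dept Legal ✓; site Madison ✗ (not Pune, Denver, or Hamburg) → not eligible.
Professional Development Fund — status part-time ✗ (requires full-time or seasonal) → not eligible.
Annual Bonus Plan — benefits waiver on file ✓; grade IC5 ≥ IC2 ✓; rating 3 ≥ 3 ✓; site Madison ✗ (not Newark or Albany) → not eligible.
Charitable Gift Match — status part-time ✓; benefits waiver on file ✓; age 46 ≥ 21 ✓; grade IC5 ≥ IC2 ✓ → eligible.
Transit Subsidy — status part-time ✗ (requires full-time) → not eligible.
Internet Stipend — status part-time ✓ (not excluded); service 53 days < 1 year (≈365 days) ✗ → not eligible.
Mental Health Benefit — service 53 days < 9 months (≈270 days) ✗ → not eligible.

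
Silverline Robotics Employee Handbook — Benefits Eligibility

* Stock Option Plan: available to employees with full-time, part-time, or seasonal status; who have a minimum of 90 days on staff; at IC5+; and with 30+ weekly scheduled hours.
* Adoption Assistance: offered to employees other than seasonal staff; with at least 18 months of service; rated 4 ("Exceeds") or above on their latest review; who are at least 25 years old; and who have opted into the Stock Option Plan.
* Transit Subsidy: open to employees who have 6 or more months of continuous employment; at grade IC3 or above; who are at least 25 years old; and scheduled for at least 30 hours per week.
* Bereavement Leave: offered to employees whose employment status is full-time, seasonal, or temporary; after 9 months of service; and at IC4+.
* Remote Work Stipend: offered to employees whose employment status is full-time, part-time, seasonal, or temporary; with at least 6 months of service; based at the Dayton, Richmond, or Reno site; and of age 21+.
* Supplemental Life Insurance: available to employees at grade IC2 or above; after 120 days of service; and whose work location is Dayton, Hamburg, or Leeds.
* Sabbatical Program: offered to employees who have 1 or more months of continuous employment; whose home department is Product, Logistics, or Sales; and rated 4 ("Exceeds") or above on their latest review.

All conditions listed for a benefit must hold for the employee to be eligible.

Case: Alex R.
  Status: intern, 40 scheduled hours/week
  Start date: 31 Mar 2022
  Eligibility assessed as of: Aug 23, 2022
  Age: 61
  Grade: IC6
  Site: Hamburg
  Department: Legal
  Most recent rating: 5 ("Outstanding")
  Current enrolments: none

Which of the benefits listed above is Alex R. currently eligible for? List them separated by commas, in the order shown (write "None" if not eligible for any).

Service from 31 Mar 2022 to Aug 23, 2022: 145 days.
Stock Option Plan — status intern ✗ (requires full-time, part-time, or seasonal) → not eligible.
Adoption Assistance — status intern ✓ (not excluded); service 145 days < 18 months (≈540 days) ✗ → not eligible.
Transit Subsidy — service 145 days < 6 months (≈180 days) ✗ → not eligible.
Bereavement Leave — status intern ✗ (requires full-time, seasonal, or temporary) → not eligible.
Remote Work Stipend — status intern ✗ (requires full-time, part-time, seasonal, or temporary) → not eligible.
Supplemental Life Insurance — grade IC6 ≥ IC2 ✓; service 145 days ≥ 120 days ✓; site Hamburg ✓ → eligible.
Sabbatical Program — service 145 days ≥ 1 month (≈30 days) ✓; dept Legal ✗ → not eligible.

Supplemental Life Insurance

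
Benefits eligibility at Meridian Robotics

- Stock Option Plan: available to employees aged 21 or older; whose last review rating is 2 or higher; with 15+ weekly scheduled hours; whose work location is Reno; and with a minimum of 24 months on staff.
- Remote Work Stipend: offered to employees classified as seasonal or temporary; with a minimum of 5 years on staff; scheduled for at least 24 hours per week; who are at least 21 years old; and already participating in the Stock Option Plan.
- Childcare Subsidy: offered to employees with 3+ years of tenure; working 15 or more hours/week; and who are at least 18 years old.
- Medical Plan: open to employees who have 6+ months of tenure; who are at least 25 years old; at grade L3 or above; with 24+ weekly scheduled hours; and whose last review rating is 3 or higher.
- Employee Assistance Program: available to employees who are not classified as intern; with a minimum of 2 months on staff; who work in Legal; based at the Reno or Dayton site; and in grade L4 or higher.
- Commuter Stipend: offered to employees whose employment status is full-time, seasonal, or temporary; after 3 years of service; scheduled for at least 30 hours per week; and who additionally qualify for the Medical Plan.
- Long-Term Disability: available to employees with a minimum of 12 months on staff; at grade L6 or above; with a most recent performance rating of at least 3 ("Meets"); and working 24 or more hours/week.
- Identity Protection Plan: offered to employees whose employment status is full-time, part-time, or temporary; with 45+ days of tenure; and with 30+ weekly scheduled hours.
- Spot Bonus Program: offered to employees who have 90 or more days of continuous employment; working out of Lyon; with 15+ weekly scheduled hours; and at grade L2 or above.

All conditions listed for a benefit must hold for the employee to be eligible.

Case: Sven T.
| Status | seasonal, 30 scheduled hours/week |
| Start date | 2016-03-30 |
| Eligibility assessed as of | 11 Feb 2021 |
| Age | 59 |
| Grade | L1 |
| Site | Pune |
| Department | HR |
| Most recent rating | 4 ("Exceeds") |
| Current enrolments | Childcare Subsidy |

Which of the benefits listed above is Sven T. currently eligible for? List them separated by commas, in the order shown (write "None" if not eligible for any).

Childcare Subsidy

Service from 2016-03-30 to 11 Feb 2021: 1779 days.
Stock Option Plan — age 59 ≥ 21 ✓; rating 4 ≥ 2 ✓; 30 hrs/wk ≥ 15 ✓; site Pune ✗ (not Reno) → not eligible.
Remote Work Stipend — status seasonal ✓; service 1779 days < 5 years (≈1825 days) ✗ → not eligible.
Childcare Subsidy — service 1779 days ≥ 3 years (≈1095 days) ✓; 30 hrs/wk ≥ 15 ✓; age 59 ≥ 18 ✓ → eligible.
Medical Plan — service 1779 days ≥ 6 months (≈180 days) ✓; age 59 ≥ 25 ✓; grade L1 < L3 ✗ → not eligible.
Employee Assistance Program — status seasonal ✓ (not excluded); service 1779 days ≥ 2 months (≈60 days) ✓; dept HR ✗ → not eligible.
Commuter Stipend — status seasonal ✓; service 1779 days ≥ 3 years (≈1095 days) ✓; 30 hrs/wk ≥ 30 ✓; not eligible for Medical Plan ✗ → not eligible.
Long-Term Disability — service 1779 days ≥ 12 months (≈360 days) ✓; grade L1 < L6 ✗ → not eligible.
Identity Protection Plan — status seasonal ✗ (requires full-time, part-time, or temporary) → not eligible.
Spot Bonus Program — service 1779 days ≥ 90 days ✓; site Pune ✗ (not Lyon) → not eligible.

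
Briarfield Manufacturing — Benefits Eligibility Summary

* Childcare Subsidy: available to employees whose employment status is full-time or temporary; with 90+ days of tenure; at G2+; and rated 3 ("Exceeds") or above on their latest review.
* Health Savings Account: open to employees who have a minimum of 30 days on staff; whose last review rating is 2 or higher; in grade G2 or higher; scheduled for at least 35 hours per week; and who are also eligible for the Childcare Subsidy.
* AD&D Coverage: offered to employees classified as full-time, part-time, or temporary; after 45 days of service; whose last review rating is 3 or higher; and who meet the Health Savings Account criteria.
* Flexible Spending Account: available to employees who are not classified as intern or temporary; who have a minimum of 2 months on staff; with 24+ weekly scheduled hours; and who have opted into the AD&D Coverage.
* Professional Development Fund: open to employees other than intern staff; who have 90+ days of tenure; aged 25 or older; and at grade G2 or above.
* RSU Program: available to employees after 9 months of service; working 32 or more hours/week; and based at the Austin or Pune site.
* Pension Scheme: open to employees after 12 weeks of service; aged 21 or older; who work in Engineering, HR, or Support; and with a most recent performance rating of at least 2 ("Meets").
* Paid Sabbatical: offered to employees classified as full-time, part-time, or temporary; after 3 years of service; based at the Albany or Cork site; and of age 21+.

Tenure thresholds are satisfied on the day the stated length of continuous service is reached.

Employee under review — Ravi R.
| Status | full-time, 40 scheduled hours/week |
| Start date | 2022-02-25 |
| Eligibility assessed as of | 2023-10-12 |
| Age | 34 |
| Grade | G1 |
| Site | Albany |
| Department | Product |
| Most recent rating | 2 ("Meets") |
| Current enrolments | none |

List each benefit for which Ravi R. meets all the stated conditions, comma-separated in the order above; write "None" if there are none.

Service from 2022-02-25 to 2023-10-12: 594 days.
Childcare Subsidy — status full-time ✓; service 594 days ≥ 90 days ✓; grade G1 < G2 ✗ → not eligible.
Health Savings Account — service 594 days ≥ 30 days ✓; rating 2 ≥ 2 ✓; grade G1 < G2 ✗ → not eligible.
AD&D Coverage — status full-time ✓; service 594 days ≥ 45 days ✓; rating 2 < 3 ✗ → not eligible.
Flexible Spending Account — status full-time ✓ (not excluded); service 594 days ≥ 2 months (≈60 days) ✓; 40 hrs/wk ≥ 24 ✓; not enrolled in AD&D Coverage ✗ → not eligible.
Professional Development Fund — status full-time ✓ (not excluded); service 594 days ≥ 90 days ✓; age 34 ≥ 25 ✓; grade G1 < G2 ✗ → not eligible.
RSU Program — service 594 days ≥ 9 months (≈270 days) ✓; 40 hrs/wk ≥ 32 ✓; site Albany ✗ (not Austin or Pune) → not eligible.
Pension Scheme — service 594 days ≥ 12 weeks (≈84 days) ✓; age 34 ≥ 21 ✓; dept Product ✗ → not eligible.
Paid Sabbatical — status full-time ✓; service 594 days < 3 years (≈1095 days) ✗ → not eligible.

None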